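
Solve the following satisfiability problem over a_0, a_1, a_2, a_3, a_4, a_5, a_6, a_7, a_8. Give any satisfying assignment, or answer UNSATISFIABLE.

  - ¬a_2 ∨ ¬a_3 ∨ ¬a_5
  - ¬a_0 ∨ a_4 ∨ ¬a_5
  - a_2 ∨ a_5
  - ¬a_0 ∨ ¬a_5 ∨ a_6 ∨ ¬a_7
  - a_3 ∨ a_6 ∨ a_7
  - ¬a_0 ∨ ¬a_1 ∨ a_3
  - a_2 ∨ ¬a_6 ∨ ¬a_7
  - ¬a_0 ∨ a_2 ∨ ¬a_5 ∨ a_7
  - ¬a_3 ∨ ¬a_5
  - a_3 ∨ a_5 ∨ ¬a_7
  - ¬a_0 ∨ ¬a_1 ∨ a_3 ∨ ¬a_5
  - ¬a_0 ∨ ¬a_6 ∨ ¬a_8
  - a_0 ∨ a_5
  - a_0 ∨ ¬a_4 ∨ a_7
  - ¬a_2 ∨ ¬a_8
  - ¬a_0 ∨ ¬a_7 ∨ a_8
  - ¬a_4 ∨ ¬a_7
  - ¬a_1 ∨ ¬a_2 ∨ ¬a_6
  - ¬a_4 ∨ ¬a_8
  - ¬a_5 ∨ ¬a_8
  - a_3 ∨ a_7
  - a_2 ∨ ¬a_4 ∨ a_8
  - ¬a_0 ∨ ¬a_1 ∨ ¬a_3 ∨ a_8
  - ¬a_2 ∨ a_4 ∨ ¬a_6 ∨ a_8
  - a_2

Unit clause (a_2) forces a_2 = True.
In (¬a_2 ∨ ¬a_8) only ¬a_8 is left, so a_8 = False.
Set a_0 = False.
  then (a_0 ∨ a_5) forces a_5 = True.
  then (¬a_2 ∨ ¬a_3 ∨ ¬a_5) forces a_3 = False.
  then (a_3 ∨ a_7) forces a_7 = True.
  then (¬a_4 ∨ ¬a_7) forces a_4 = False.
  then (¬a_2 ∨ a_4 ∨ ¬a_6 ∨ a_8) forces a_6 = False.
Set a_1 = False.
All clauses satisfied.

a_0 = False; a_1 = False; a_2 = True; a_3 = False; a_4 = False; a_5 = True; a_6 = False; a_7 = True; a_8 = False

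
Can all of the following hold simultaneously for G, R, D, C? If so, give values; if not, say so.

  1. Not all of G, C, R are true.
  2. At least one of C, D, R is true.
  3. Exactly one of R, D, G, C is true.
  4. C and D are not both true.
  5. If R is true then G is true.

G = False, R = False, D = True, C = False

  (1) {G, C, R}: 0/3 true — not all ✓
  (2) {C, D, R}: 1 true — at least one ✓
  (3) {R, D, G, C}: 1 true — exactly one ✓
  (4) C=F, D=T — not both ✓
  (5) R=F ⇒ G: vacuous ✓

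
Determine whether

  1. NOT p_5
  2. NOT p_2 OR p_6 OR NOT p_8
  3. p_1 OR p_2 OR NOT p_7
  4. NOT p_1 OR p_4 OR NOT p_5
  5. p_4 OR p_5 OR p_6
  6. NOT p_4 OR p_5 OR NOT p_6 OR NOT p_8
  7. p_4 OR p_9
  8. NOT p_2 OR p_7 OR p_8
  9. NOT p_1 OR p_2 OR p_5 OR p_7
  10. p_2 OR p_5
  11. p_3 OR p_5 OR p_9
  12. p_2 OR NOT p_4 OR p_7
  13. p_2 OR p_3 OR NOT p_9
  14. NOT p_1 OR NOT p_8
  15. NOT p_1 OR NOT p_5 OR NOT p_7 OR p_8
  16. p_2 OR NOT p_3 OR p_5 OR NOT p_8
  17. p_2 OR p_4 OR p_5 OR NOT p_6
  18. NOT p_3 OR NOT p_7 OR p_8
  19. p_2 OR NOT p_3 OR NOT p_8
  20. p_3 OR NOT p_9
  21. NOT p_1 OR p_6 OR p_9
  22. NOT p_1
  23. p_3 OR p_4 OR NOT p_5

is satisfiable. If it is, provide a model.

p_1 = False; p_2 = True; p_3 = True; p_4 = False; p_5 = False; p_6 = True; p_7 = True; p_8 = True; p_9 = True

Unit clause (NOT p_5) forces p_5 = False.
In (p_2 OR p_5) only p_2 is left, so p_2 = True.
Unit clause (NOT p_1) forces p_1 = False.
Try p_3 = False:
  (p_3 OR p_5 OR p_9) forces p_9 = True.
  clause (p_3 OR NOT p_9) is falsified — backtrack.
So p_3 = True.
Set p_4 = False.
  then (p_4 OR p_5 OR p_6) forces p_6 = True.
  then (p_4 OR p_9) forces p_9 = True.
Set p_7 = True.
  then (NOT p_3 OR NOT p_7 OR p_8) forces p_8 = True.
All clauses satisfied.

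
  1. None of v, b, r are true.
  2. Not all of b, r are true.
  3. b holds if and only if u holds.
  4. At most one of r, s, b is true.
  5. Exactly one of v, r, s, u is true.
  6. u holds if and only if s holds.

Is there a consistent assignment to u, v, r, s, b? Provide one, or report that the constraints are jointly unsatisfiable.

Case v = True:
  Constraint (1) is violated (v=T) — contradiction.
Case v = False:
  (1) forces b = False.
  (1) forces r = False.
  (3) with b=F forces u = False.
  (5) with v=F, r=F, u=F forces s = True.
  Constraint (6) is violated (u=F, s=T) — contradiction.
Both cases fail — unsatisfiable.

UNSATISFIABLE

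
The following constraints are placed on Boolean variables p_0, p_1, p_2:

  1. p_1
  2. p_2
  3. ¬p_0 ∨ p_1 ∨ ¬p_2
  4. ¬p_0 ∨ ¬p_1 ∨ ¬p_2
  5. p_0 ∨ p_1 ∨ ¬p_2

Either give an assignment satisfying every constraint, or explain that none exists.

Unit clause (p_1) forces p_1 = True.
Unit clause (p_2) forces p_2 = True.
In (¬p_0 ∨ ¬p_1 ∨ ¬p_2) only ¬p_0 is left, so p_0 = False.
All clauses satisfied.

p_0: False; p_1: True; p_2: True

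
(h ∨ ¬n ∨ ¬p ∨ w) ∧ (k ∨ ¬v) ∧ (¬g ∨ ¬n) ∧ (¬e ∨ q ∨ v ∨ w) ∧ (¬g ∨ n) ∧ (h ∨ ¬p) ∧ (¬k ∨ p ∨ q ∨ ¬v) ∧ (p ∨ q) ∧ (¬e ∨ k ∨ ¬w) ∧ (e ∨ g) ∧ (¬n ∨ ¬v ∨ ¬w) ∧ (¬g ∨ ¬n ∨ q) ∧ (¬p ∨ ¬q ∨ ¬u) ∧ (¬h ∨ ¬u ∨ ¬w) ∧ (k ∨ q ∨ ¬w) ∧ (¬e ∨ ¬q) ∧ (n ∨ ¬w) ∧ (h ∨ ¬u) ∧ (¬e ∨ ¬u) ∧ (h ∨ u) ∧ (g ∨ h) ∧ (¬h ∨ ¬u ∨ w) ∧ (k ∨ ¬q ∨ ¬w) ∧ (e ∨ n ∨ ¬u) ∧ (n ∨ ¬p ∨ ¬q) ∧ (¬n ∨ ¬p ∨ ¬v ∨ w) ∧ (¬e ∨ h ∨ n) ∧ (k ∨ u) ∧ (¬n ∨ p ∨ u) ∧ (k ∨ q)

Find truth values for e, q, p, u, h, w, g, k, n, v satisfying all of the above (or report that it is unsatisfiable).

e=T, q=F, p=T, u=F, h=T, w=T, g=F, k=T, n=T, v=F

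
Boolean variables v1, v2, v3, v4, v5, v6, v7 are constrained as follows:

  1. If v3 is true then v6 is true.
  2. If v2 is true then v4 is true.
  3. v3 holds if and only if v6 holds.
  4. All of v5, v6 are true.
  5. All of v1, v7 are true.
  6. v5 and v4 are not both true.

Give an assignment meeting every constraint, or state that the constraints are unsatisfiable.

v1: True, v2: False, v3: True, v4: False, v5: True, v6: True, v7: True

  (1) v3=T ⇒ v6: T ✓
  (2) v2=F ⇒ v4: vacuous ✓
  (3) v3=T, v6=T — same ✓
  (4) {v5, v6}: all 2 true ✓
  (5) {v1, v7}: all 2 true ✓
  (6) v5=T, v4=F — not both ✓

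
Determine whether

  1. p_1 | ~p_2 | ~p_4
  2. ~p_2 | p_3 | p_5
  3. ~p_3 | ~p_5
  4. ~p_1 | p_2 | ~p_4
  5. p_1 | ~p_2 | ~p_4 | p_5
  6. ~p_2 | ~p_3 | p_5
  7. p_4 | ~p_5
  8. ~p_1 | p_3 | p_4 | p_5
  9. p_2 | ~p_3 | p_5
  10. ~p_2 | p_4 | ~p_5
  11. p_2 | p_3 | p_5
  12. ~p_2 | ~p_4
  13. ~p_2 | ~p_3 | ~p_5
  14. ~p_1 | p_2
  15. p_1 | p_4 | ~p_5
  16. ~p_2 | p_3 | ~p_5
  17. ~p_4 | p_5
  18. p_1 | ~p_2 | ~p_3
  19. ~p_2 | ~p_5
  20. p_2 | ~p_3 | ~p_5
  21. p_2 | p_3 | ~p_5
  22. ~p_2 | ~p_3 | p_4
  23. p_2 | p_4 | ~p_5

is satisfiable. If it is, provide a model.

No satisfying assignment exists.

Case p_3 = True:
  (~p_3 | ~p_5) forces p_5 = False.
  (~p_2 | ~p_3 | p_5) forces p_2 = False.
  Clause (p_2 | ~p_3 | p_5) is falsified — contradiction.
Case p_3 = False:
  If p_2 = True:
    (~p_2 | p_3 | p_5) forces p_5 = True.
    clause (~p_2 | p_3 | ~p_5) is falsified.
  If p_2 = False:
    (p_2 | p_3 | p_5) forces p_5 = True.
    clause (p_2 | p_3 | ~p_5) is falsified.
  Every sub-case reaches a contradiction.
Both cases fail, so the formula is unsatisfiable.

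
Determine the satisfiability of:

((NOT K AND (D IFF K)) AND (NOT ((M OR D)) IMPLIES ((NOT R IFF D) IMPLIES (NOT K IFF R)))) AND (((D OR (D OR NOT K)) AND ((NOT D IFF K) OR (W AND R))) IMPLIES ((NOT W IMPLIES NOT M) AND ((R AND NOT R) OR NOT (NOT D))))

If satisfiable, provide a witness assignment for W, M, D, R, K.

W: True, M: False, D: False, R: False, K: False

  (NOT K AND (D IFF K)) AND (NOT ((M OR D)) IMPLIES ((NOT R IFF D) IMPLIES (NOT K IFF R))) = True
    NOT K AND (D IFF K) = True
      NOT K = True
      D IFF K = True
    NOT ((M OR D)) IMPLIES ((NOT R IFF D) IMPLIES (NOT K IFF R)) = True
      NOT ((M OR D)) = True
        M OR D = False
      (NOT R IFF D) IMPLIES (NOT K IFF R) = True
        NOT R IFF D = False
          NOT R = True
        NOT K IFF R = False
          NOT K = True
  ((D OR (D OR NOT K)) AND ((NOT D IFF K) OR (W AND R))) IMPLIES ((NOT W IMPLIES NOT M) AND ((R AND NOT R) OR NOT (NOT D))) = True
    (D OR (D OR NOT K)) AND ((NOT D IFF K) OR (W AND R)) = False
      D OR (D OR NOT K) = True
        D OR NOT K = True
          NOT K = True
      (NOT D IFF K) OR (W AND R) = False
        NOT D IFF K = False
          NOT D = True
        W AND R = False
    (NOT W IMPLIES NOT M) AND ((R AND NOT R) OR NOT (NOT D)) = False
      NOT W IMPLIES NOT M = True
        NOT W = False
        NOT M = True
      (R AND NOT R) OR NOT (NOT D) = False
        R AND NOT R = False
          NOT R = True
        NOT (NOT D) = False
          NOT D = True
Both conjuncts True, so the formula holds.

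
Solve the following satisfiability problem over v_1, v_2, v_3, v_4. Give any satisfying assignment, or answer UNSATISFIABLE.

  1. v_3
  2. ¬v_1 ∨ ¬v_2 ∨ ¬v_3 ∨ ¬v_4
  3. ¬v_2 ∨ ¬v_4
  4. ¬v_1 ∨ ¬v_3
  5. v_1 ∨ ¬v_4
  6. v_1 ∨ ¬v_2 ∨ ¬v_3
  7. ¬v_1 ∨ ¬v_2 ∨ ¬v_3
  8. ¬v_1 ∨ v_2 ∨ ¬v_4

v_1 = False; v_2 = False; v_3 = True; v_4 = False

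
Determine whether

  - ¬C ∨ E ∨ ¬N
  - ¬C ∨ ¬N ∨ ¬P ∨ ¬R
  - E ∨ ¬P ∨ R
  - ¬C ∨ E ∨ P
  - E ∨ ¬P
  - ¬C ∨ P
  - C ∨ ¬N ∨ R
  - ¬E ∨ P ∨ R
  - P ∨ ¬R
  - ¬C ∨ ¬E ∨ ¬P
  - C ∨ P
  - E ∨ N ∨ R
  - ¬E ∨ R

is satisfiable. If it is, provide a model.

Try E = False:
  (E ∨ ¬P) forces P = False.
  (¬C ∨ E ∨ P) forces C = False.
  clause (C ∨ P) is falsified — backtrack.
So E = True.
  then (¬E ∨ R) forces R = True.
  then (P ∨ ¬R) forces P = True.
  then (¬C ∨ ¬E ∨ ¬P) forces C = False.
Set N = False.
All clauses satisfied.

E = True, R = True, N = False, P = True, C = False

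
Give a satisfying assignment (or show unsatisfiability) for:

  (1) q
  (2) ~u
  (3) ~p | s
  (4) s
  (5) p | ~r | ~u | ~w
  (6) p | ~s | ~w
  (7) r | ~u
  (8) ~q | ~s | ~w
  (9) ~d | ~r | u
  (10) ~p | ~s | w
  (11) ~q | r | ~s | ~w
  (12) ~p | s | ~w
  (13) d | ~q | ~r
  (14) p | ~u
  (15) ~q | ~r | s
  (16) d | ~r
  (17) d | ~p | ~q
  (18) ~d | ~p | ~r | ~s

u = False, w = False, q = True, s = True, p = False, d = False, r = False

Unit clause (q) forces q = True.
Unit clause (~u) forces u = False.
Unit clause (s) forces s = True.
In (~q | ~s | ~w) only ~w is left, so w = False.
In (~p | ~s | w) only ~p is left, so p = False.
Set d = False.
  then (d | ~q | ~r) forces r = False.
All clauses satisfied.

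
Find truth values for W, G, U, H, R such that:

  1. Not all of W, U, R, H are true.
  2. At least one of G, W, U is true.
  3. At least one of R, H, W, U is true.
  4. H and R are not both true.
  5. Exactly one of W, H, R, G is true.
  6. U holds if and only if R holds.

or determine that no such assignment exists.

W: True, G: False, U: False, H: False, R: False

  (1) {W, U, R, H}: 1/4 true — not all ✓
  (2) {G, W, U}: 1 true — at least one ✓
  (3) {R, H, W, U}: 1 true — at least one ✓
  (4) H=F, R=F — not both ✓
  (5) {W, H, R, G}: 1 true — exactly one ✓
  (6) U=F, R=F — same ✓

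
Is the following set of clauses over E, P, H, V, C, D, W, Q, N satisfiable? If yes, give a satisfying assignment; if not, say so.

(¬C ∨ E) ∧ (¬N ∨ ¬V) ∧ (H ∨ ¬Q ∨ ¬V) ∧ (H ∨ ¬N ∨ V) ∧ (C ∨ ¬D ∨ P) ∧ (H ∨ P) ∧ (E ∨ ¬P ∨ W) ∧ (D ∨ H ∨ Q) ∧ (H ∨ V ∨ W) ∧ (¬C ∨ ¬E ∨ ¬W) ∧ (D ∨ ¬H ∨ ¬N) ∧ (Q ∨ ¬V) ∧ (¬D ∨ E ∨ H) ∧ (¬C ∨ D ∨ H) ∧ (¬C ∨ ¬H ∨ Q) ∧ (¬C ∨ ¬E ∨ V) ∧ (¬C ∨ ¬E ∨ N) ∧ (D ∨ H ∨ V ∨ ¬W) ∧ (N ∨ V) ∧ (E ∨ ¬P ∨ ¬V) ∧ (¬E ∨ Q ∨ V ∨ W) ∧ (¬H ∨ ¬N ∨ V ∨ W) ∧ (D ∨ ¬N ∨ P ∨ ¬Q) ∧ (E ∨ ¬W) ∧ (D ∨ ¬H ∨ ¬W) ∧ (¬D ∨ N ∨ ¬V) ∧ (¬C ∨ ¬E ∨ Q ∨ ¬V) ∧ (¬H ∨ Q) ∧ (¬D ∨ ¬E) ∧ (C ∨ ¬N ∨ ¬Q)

E=T, P=T, H=T, V=T, C=F, D=F, W=F, Q=T, N=F

Set E = True.
  then (¬D ∨ ¬E) forces D = False.
Set P = True.
Try H = False:
  (D ∨ H ∨ Q) forces Q = True.
  (H ∨ ¬Q ∨ ¬V) forces V = False.
  (H ∨ ¬N ∨ V) forces N = False.
  clause (N ∨ V) is falsified — backtrack.
So H = True.
  then (D ∨ ¬H ∨ ¬N) forces N = False.
  then (¬C ∨ ¬E ∨ N) forces C = False.
  then (N ∨ V) forces V = True.
  then (D ∨ ¬H ∨ ¬W) forces W = False.
  then (¬H ∨ Q) forces Q = True.
All clauses satisfied.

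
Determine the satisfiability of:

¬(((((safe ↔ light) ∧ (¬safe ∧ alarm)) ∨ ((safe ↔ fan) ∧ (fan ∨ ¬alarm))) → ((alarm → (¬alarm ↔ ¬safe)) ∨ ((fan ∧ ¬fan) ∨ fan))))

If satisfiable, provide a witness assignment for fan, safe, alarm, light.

fan: False, safe: False, alarm: True, light: False

  ¬(((((safe ↔ light) ∧ (¬safe ∧ alarm)) ∨ ((safe ↔ fan) ∧ (fan ∨ ¬alarm))) → ((alarm → (¬alarm ↔ ¬safe)) ∨ ((fan ∧ ¬fan) ∨ fan)))) = True
    (((safe ↔ light) ∧ (¬safe ∧ alarm)) ∨ ((safe ↔ fan) ∧ (fan ∨ ¬alarm))) → ((alarm → (¬alarm ↔ ¬safe)) ∨ ((fan ∧ ¬fan) ∨ fan)) = False
      ((safe ↔ light) ∧ (¬safe ∧ alarm)) ∨ ((safe ↔ fan) ∧ (fan ∨ ¬alarm)) = True
        (safe ↔ light) ∧ (¬safe ∧ alarm) = True
          safe ↔ light = True
          ¬safe ∧ alarm = True
            ¬safe = True
        (safe ↔ fan) ∧ (fan ∨ ¬alarm) = False
          safe ↔ fan = True
          fan ∨ ¬alarm = False
            ¬alarm = False
      (alarm → (¬alarm ↔ ¬safe)) ∨ ((fan ∧ ¬fan) ∨ fan) = False
        alarm → (¬alarm ↔ ¬safe) = False
          ¬alarm ↔ ¬safe = False
            ¬alarm = False
            ¬safe = True
        (fan ∧ ¬fan) ∨ fan = False
          fan ∧ ¬fan = False
            ¬fan = True
The formula evaluates to True.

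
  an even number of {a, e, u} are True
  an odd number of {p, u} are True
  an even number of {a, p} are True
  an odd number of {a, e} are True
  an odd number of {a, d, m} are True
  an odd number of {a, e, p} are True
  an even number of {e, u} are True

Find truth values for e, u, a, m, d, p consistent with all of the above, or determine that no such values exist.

e = True; u = True; a = False; m = False; d = True; p = False

{a, e, u}: 2 true → even ✓
{p, u}: 1 true → odd ✓
{a, p}: 0 true → even ✓
{a, e}: 1 true → odd ✓
{a, d, m}: 1 true → odd ✓
{a, e, p}: 1 true → odd ✓
{e, u}: 2 true → even ✓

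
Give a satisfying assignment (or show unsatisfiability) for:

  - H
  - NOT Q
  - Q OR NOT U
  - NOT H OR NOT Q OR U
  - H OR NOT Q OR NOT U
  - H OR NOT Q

U = False, Q = False, H = True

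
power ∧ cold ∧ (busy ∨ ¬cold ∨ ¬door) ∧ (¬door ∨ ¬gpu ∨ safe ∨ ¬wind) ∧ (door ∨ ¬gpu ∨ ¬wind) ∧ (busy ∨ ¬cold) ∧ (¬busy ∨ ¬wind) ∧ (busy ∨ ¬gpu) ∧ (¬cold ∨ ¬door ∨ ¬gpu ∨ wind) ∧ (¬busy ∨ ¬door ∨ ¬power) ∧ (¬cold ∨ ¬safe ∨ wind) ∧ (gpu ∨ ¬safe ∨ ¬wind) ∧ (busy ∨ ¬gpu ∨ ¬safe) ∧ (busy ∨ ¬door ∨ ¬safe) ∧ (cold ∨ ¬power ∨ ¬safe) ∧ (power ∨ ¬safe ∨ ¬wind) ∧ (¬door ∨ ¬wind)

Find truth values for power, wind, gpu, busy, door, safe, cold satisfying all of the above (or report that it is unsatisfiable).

Unit clause (power) forces power = True.
Unit clause (cold) forces cold = True.
In (busy ∨ ¬cold) only busy is left, so busy = True.
In (¬busy ∨ ¬wind) only ¬wind is left, so wind = False.
In (¬busy ∨ ¬door ∨ ¬power) only ¬door is left, so door = False.
In (¬cold ∨ ¬safe ∨ wind) only ¬safe is left, so safe = False.
Set gpu = False.
All clauses satisfied.

power: True, wind: False, gpu: False, busy: True, door: False, safe: False, cold: True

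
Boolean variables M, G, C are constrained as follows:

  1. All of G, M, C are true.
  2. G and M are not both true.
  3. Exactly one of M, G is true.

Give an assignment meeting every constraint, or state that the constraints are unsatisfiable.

Case M = True:
  (1) forces G = True.
  Constraint (2) is violated (G=T, M=T) — contradiction.
Case M = False:
  Constraint (1) is violated (M=F) — contradiction.
Both cases fail — unsatisfiable.

Unsatisfiable — no assignment works.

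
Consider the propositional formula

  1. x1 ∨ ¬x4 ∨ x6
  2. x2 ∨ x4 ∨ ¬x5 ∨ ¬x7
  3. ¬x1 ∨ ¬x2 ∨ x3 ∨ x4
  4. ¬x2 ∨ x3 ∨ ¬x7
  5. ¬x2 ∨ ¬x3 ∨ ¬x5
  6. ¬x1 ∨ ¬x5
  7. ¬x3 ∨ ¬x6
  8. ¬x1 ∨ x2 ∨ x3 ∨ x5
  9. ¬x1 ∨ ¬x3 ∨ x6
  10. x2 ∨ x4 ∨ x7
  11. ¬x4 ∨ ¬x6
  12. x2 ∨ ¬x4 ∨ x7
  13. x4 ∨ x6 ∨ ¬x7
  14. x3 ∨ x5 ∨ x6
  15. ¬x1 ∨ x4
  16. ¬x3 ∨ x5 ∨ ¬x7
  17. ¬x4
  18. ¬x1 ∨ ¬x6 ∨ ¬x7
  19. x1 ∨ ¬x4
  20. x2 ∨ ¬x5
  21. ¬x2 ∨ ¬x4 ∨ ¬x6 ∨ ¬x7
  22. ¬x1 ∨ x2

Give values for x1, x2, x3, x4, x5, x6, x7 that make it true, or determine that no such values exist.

Unit clause (¬x4) forces x4 = False.
In (¬x1 ∨ x4) only ¬x1 is left, so x1 = False.
Set x2 = True.
Set x3 = False.
  then (¬x2 ∨ x3 ∨ ¬x7) forces x7 = False.
Set x5 = True.
Set x6 = False.
All clauses satisfied.

x1 = False; x2 = True; x3 = False; x4 = False; x5 = True; x6 = False; x7 = False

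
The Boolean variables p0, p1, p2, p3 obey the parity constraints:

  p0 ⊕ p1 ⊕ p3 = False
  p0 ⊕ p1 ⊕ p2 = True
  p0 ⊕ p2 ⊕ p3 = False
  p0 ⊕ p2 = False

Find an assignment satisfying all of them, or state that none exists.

p0 = True, p1 = True, p2 = True, p3 = False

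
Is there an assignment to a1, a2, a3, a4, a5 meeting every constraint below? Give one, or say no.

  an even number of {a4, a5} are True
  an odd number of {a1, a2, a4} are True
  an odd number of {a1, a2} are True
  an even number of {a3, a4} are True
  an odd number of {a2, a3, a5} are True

a1 = False, a2 = True, a3 = False, a4 = False, a5 = False

{a4, a5}: 0 true → even ✓
{a1, a2, a4}: 1 true → odd ✓
{a1, a2}: 1 true → odd ✓
{a3, a4}: 0 true → even ✓
{a2, a3, a5}: 1 true → odd ✓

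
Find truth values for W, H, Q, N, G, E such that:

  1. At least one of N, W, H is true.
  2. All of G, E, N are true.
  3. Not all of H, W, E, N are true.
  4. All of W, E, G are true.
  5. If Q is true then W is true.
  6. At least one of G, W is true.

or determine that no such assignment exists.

W = True; H = False; Q = True; N = True; G = True; E = True

  (1) {N, W, H}: 2 true — at least one ✓
  (2) {G, E, N}: all 3 true ✓
  (3) {H, W, E, N}: 3/4 true — not all ✓
  (4) {W, E, G}: all 3 true ✓
  (5) Q=T ⇒ W: T ✓
  (6) {G, W}: 2 true — at least one ✓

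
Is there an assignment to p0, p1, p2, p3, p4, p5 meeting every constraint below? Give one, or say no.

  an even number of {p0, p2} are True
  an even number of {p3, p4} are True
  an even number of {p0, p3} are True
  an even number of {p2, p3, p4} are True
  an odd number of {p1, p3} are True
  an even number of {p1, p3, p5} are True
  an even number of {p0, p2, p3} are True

p0: False, p1: True, p2: False, p3: False, p4: False, p5: True

{p0, p2}: 0 true → even ✓
{p3, p4}: 0 true → even ✓
{p0, p3}: 0 true → even ✓
{p2, p3, p4}: 0 true → even ✓
{p1, p3}: 1 true → odd ✓
{p1, p3, p5}: 2 true → even ✓
{p0, p2, p3}: 0 true → even ✓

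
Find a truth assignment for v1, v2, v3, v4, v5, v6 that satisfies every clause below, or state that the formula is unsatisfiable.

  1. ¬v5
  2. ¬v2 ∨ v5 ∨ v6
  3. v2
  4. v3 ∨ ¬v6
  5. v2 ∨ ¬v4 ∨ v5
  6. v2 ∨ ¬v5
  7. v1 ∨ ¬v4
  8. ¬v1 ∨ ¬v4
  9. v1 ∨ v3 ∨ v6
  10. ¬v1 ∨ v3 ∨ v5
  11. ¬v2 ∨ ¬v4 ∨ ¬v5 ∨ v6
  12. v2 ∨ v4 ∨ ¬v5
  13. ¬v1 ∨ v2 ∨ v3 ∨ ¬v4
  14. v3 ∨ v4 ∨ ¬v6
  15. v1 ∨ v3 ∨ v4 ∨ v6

v1 = False, v2 = True, v3 = True, v4 = False, v5 = False, v6 = True

Unit clause (¬v5) forces v5 = False.
Unit clause (v2) forces v2 = True.
In (¬v2 ∨ v5 ∨ v6) only v6 is left, so v6 = True.
In (v3 ∨ ¬v6) only v3 is left, so v3 = True.
Set v1 = False.
  then (v1 ∨ ¬v4) forces v4 = False.
All clauses satisfied.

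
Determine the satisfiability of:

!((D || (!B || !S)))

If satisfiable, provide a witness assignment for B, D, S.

B = True, D = False, S = True

  !((D || (!B || !S))) = True
    D || (!B || !S) = False
      !B || !S = False
        !B = False
        !S = False
The formula evaluates to True.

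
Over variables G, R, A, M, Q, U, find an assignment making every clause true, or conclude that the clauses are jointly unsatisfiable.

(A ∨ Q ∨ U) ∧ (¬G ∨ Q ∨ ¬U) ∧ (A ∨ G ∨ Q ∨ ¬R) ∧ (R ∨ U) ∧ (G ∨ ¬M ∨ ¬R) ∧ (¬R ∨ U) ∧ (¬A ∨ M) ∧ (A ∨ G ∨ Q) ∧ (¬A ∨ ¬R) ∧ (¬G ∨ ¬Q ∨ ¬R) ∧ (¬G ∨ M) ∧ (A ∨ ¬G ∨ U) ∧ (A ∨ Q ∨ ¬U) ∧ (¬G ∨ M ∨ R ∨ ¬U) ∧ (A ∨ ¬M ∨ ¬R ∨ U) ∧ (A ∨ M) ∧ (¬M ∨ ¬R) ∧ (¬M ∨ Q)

Set G = True.
  then (¬G ∨ M) forces M = True.
  then (¬M ∨ ¬R) forces R = False.
  then (¬M ∨ Q) forces Q = True.
  then (R ∨ U) forces U = True.
Set A = False.
All clauses satisfied.

G: True, R: False, A: False, M: True, Q: True, U: True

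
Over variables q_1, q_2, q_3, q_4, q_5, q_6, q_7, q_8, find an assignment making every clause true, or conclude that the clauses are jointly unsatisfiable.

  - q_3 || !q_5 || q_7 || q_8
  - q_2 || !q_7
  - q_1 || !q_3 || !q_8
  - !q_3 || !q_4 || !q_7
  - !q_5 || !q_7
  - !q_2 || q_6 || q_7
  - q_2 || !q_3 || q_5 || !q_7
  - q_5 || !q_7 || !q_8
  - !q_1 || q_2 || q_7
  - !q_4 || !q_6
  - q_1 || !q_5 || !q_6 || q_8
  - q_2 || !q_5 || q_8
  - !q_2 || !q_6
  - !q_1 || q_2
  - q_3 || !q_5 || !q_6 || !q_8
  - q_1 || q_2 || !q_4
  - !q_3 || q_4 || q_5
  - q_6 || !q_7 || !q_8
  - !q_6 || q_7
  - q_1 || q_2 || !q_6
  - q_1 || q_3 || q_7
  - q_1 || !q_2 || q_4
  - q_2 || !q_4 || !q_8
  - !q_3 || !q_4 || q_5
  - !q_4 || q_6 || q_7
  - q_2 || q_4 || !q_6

q_1: False, q_2: True, q_3: False, q_4: True, q_5: False, q_6: False, q_7: True, q_8: False

Set q_1 = False.
Set q_2 = True.
  then (!q_2 || !q_6) forces q_6 = False.
  then (q_1 || !q_2 || q_4) forces q_4 = True.
  then (!q_4 || q_6 || q_7) forces q_7 = True.
  then (!q_3 || !q_4 || !q_7) forces q_3 = False.
  then (!q_5 || !q_7) forces q_5 = False.
  then (q_5 || !q_7 || !q_8) forces q_8 = False.
All clauses satisfied.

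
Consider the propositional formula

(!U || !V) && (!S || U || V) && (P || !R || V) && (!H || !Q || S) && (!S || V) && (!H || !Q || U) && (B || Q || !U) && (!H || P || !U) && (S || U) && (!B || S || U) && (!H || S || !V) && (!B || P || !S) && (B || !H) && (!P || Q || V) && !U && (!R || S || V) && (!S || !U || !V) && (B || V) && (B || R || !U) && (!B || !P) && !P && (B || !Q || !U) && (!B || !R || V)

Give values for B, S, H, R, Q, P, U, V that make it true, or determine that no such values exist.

Unit clause (!U) forces U = False.
Unit clause (!P) forces P = False.
In (S || U) only S is left, so S = True.
In (!B || P || !S) only !B is left, so B = False.
In (B || !H) only !H is left, so H = False.
In (B || V) only V is left, so V = True.
Set R = False.
Set Q = True.
All clauses satisfied.

B = False; S = True; H = False; R = False; Q = True; P = False; U = False; V = True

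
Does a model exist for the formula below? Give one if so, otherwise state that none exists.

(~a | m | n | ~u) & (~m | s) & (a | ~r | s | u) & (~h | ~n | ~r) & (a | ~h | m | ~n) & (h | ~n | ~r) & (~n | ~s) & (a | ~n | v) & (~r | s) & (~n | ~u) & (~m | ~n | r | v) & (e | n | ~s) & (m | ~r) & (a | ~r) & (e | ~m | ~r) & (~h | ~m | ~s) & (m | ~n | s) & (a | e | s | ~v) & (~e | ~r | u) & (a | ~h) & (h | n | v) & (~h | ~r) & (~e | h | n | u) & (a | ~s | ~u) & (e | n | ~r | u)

Try n = True:
  (~n | ~s) forces s = False.
  (~m | s) forces m = False.
  clause (m | ~n | s) is falsified — backtrack.
So n = False.
Set s = True.
  then (e | n | ~s) forces e = True.
Set u = False.
  then (~e | ~r | u) forces r = False.
  then (~e | h | n | u) forces h = True.
  then (~h | ~m | ~s) forces m = False.
  then (a | ~h) forces a = True.
Set v = True.
All clauses satisfied.

n=F, s=T, u=F, m=F, e=T, a=T, r=F, v=T, h=T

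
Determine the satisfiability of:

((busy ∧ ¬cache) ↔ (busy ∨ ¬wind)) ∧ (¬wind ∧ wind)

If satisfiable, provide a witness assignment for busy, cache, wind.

Unsatisfiable

Case wind = True: the conjunct ¬wind is False.
Case wind = False: the conjunct wind is False.
Both cases fail — unsatisfiable.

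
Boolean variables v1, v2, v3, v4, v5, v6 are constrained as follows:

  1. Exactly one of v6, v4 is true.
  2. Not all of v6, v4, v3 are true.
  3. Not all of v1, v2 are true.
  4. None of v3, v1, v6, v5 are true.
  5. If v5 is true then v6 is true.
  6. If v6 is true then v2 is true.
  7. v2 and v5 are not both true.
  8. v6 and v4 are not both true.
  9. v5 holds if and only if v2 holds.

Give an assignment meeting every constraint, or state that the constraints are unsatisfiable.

v1: False; v2: False; v3: False; v4: True; v5: False; v6: False

  (1) {v6, v4}: 1 true — exactly one ✓
  (2) {v6, v4, v3}: 1/3 true — not all ✓
  (3) {v1, v2}: 0/2 true — not all ✓
  (4) {v3, v1, v6, v5}: 0 true — none ✓
  (5) v5=F ⇒ v6: vacuous ✓
  (6) v6=F ⇒ v2: vacuous ✓
  (7) v2=F, v5=F — not both ✓
  (8) v6=F, v4=T — not both ✓
  (9) v5=F, v2=F — same ✓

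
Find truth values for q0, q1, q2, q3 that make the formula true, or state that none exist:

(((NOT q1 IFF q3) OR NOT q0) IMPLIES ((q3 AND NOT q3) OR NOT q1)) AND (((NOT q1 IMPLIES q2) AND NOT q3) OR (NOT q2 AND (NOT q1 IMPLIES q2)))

q0=T; q1=F; q2=T; q3=F

  ((NOT q1 IFF q3) OR NOT q0) IMPLIES ((q3 AND NOT q3) OR NOT q1) = True
    (NOT q1 IFF q3) OR NOT q0 = False
      NOT q1 IFF q3 = False
        NOT q1 = True
      NOT q0 = False
    (q3 AND NOT q3) OR NOT q1 = True
      q3 AND NOT q3 = False
        NOT q3 = True
      NOT q1 = True
  ((NOT q1 IMPLIES q2) AND NOT q3) OR (NOT q2 AND (NOT q1 IMPLIES q2)) = True
    (NOT q1 IMPLIES q2) AND NOT q3 = True
      NOT q1 IMPLIES q2 = True
        NOT q1 = True
      NOT q3 = True
    NOT q2 AND (NOT q1 IMPLIES q2) = False
      NOT q2 = False
      NOT q1 IMPLIES q2 = True
        NOT q1 = True
Both conjuncts True, so the formula holds.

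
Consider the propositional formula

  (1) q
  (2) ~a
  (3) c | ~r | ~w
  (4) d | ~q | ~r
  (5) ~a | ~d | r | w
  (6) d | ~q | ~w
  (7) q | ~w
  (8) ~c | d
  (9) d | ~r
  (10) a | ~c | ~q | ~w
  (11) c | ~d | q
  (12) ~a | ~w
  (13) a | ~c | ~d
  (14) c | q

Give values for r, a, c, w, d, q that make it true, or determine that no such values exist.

r=T; a=F; c=F; w=F; d=T; q=T

Unit clause (q) forces q = True.
Unit clause (~a) forces a = False.
Set r = True.
  then (d | ~q | ~r) forces d = True.
  then (a | ~c | ~d) forces c = False.
  then (c | ~r | ~w) forces w = False.
All clauses satisfied.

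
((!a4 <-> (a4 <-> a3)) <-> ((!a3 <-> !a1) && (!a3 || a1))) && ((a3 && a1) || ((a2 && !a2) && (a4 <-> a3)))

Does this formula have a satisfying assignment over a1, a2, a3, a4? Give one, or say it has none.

Case a3 = True: the formula simplifies to ((!a4 <-> a4) <-> (a1 && a1)) && (a1 || ((a2 && !a2) && a4)).
  a1 = True: simplifies to !a4 <-> a4.
    a4 = True: this becomes !True <-> True = False.
    a4 = False: this becomes !False <-> False = False.
  a1 = False: simplifies to !((!a4 <-> a4)) && ((a2 && !a2) && a4).
    a2 = True: the conjunct !a2 is False.
    a2 = False: the conjunct a2 is False.
Case a3 = False: the formula simplifies to ((!a4 <-> !a4) <-> !a1) && ((a2 && !a2) && !a4).
  a2 = True: the conjunct !a2 is False.
  a2 = False: the conjunct a2 is False.
Both cases fail — unsatisfiable.

The formula is unsatisfiable.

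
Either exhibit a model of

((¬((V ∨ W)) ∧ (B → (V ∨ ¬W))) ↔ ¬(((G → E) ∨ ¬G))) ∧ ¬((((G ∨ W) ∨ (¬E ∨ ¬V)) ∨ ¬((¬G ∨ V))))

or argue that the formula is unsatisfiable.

G = False; W = False; B = False; E = True; V = True

  (¬((V ∨ W)) ∧ (B → (V ∨ ¬W))) ↔ ¬(((G → E) ∨ ¬G)) = True
    ¬((V ∨ W)) ∧ (B → (V ∨ ¬W)) = False
      ¬((V ∨ W)) = False
        V ∨ W = True
      B → (V ∨ ¬W) = True
        V ∨ ¬W = True
          ¬W = True
    ¬(((G → E) ∨ ¬G)) = False
      (G → E) ∨ ¬G = True
        G → E = True
        ¬G = True
  ¬((((G ∨ W) ∨ (¬E ∨ ¬V)) ∨ ¬((¬G ∨ V)))) = True
    ((G ∨ W) ∨ (¬E ∨ ¬V)) ∨ ¬((¬G ∨ V)) = False
      (G ∨ W) ∨ (¬E ∨ ¬V) = False
        G ∨ W = False
        ¬E ∨ ¬V = False
          ¬E = False
          ¬V = False
      ¬((¬G ∨ V)) = False
        ¬G ∨ V = True
          ¬G = True
Both conjuncts True, so the formula holds.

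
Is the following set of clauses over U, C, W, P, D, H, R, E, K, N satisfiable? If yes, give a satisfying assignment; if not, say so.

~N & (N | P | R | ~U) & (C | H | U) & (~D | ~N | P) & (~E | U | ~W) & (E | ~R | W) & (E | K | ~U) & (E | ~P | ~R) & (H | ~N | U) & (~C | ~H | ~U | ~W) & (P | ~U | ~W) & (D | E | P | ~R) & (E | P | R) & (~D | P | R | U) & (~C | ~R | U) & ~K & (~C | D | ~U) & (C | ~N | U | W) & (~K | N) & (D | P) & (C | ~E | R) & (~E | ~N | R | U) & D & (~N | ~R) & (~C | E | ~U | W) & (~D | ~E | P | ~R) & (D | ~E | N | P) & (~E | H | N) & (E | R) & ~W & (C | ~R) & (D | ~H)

U: True; C: True; W: False; P: True; D: True; H: True; R: False; E: True; K: False; N: False

Unit clause (~N) forces N = False.
Unit clause (~K) forces K = False.
Unit clause (D) forces D = True.
Unit clause (~W) forces W = False.
Set U = True.
  then (E | K | ~U) forces E = True.
  then (~E | H | N) forces H = True.
Try C = False:
  (C | ~E | R) forces R = True.
  clause (C | ~R) is falsified — backtrack.
So C = True.
Set P = True.
Set R = False.
All clauses satisfied.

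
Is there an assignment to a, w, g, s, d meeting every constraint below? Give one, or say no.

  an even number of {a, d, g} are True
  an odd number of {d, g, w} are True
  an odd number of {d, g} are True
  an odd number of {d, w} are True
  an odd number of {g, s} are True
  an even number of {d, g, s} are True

a=T; w=F; g=F; s=T; d=T

{a, d, g}: 2 true → even ✓
{d, g, w}: 1 true → odd ✓
{d, g}: 1 true → odd ✓
{d, w}: 1 true → odd ✓
{g, s}: 1 true → odd ✓
{d, g, s}: 2 true → even ✓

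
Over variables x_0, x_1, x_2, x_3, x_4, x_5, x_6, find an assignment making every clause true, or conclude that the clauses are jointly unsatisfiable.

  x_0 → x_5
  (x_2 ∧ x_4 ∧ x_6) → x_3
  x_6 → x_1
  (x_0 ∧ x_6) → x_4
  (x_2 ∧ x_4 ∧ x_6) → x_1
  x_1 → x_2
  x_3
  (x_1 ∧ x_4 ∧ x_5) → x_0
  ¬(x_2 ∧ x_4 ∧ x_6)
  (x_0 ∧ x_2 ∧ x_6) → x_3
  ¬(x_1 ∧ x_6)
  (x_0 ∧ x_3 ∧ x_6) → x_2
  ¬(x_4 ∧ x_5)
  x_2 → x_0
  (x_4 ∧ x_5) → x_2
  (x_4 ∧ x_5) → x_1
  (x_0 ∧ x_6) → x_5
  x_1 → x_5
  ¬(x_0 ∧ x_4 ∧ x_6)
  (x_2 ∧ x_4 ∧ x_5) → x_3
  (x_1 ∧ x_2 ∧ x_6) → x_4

Unit clause (x_3) forces x_3 = True.
Set x_0 = False.
  then (x_0 ∨ ¬x_2) forces x_2 = False.
  then (¬x_1 ∨ x_2) forces x_1 = False.
  then (x_1 ∨ ¬x_6) forces x_6 = False.
Set x_4 = True.
  then (x_1 ∨ ¬x_4 ∨ ¬x_5) forces x_5 = False.
All clauses satisfied.

x_0 = False, x_1 = False, x_2 = False, x_3 = True, x_4 = True, x_5 = False, x_6 = False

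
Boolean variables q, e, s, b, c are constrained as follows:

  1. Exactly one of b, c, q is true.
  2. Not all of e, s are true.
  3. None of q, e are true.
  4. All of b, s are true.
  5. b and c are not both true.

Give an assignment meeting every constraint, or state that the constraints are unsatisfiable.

q = False, e = False, s = True, b = True, c = False

  (1) {b, c, q}: 1 true — exactly one ✓
  (2) {e, s}: 1/2 true — not all ✓
  (3) {q, e}: 0 true — none ✓
  (4) {b, s}: all 2 true ✓
  (5) b=T, c=F — not both ✓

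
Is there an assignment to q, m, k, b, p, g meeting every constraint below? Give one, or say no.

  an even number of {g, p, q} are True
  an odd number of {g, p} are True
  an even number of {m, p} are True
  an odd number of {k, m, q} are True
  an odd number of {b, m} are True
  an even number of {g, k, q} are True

q = True; m = False; k = False; b = True; p = False; g = True

{g, p, q}: 2 true → even ✓
{g, p}: 1 true → odd ✓
{m, p}: 0 true → even ✓
{k, m, q}: 1 true → odd ✓
{b, m}: 1 true → odd ✓
{g, k, q}: 2 true → even ✓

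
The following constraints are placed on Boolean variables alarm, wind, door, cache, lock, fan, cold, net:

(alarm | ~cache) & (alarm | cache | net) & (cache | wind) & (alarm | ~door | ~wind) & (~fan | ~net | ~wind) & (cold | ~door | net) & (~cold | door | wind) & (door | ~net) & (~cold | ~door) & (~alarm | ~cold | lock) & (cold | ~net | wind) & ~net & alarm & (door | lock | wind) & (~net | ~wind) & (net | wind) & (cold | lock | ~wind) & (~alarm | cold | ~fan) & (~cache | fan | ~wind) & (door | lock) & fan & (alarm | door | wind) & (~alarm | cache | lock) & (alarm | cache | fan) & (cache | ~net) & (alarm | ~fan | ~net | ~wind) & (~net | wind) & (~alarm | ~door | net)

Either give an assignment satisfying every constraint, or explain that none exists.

Unit clause (~net) forces net = False.
Unit clause (alarm) forces alarm = True.
In (net | wind) only wind is left, so wind = True.
Unit clause (fan) forces fan = True.
In (~alarm | ~door | net) only ~door is left, so door = False.
In (~alarm | cold | ~fan) only cold is left, so cold = True.
In (door | lock) only lock is left, so lock = True.
Set cache = False.
All clauses satisfied.

alarm = True; wind = True; door = False; cache = False; lock = True; fan = True; cold = True; net = False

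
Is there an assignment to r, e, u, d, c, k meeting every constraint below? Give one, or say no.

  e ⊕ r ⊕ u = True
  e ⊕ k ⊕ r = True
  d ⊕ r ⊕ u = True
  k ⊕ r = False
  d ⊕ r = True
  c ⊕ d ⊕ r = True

r = False; e = True; u = False; d = True; c = False; k = False

e ⊕ r ⊕ u = T ⊕ F ⊕ F = True ✓
e ⊕ k ⊕ r = T ⊕ F ⊕ F = True ✓
d ⊕ r ⊕ u = T ⊕ F ⊕ F = True ✓
k ⊕ r = F ⊕ F = False ✓
d ⊕ r = T ⊕ F = True ✓
c ⊕ d ⊕ r = F ⊕ T ⊕ F = True ✓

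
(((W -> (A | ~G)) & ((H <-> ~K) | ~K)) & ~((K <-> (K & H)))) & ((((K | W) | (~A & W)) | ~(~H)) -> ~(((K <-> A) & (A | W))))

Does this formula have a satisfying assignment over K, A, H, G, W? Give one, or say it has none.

K: True, A: False, H: False, G: True, W: False

  ((W -> (A | ~G)) & ((H <-> ~K) | ~K)) & ~((K <-> (K & H))) = True
    (W -> (A | ~G)) & ((H <-> ~K) | ~K) = True
      W -> (A | ~G) = True
        A | ~G = False
          ~G = False
      (H <-> ~K) | ~K = True
        H <-> ~K = True
          ~K = False
        ~K = False
    ~((K <-> (K & H))) = True
      K <-> (K & H) = False
        K & H = False
  (((K | W) | (~A & W)) | ~(~H)) -> ~(((K <-> A) & (A | W))) = True
    ((K | W) | (~A & W)) | ~(~H) = True
      (K | W) | (~A & W) = True
        K | W = True
        ~A & W = False
          ~A = True
      ~(~H) = False
        ~H = True
    ~(((K <-> A) & (A | W))) = True
      (K <-> A) & (A | W) = False
        K <-> A = False
        A | W = False
Both conjuncts True, so the formula holds.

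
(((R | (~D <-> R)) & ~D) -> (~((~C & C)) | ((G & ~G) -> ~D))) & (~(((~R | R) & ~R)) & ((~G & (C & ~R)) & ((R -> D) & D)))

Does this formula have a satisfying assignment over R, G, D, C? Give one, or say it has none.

Case R = True: the conjunct ~R is False.
Case R = False: the conjunct ~(((~R | R) & ~R)) becomes ~((True & True)) = False.
Both cases fail — unsatisfiable.

UNSATISFIABLE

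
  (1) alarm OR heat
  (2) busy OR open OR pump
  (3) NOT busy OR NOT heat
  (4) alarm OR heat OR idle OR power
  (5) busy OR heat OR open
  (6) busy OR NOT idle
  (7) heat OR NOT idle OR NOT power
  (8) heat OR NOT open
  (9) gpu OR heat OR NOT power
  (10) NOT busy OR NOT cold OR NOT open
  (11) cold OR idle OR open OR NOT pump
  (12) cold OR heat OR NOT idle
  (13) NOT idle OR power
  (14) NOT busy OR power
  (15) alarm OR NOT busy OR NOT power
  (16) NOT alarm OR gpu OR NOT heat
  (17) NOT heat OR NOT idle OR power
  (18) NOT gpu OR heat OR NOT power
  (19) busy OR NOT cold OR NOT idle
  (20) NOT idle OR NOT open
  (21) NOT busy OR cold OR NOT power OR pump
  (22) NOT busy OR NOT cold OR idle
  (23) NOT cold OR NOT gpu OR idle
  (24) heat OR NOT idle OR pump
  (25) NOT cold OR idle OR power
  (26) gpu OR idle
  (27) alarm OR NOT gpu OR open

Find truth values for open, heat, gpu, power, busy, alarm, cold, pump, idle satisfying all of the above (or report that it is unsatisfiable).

open = True, heat = True, gpu = True, power = False, busy = False, alarm = False, cold = False, pump = False, idle = False

Set open = True.
  then (heat OR NOT open) forces heat = True.
  then (NOT idle OR NOT open) forces idle = False.
  then (gpu OR idle) forces gpu = True.
  then (NOT busy OR NOT heat) forces busy = False.
  then (NOT cold OR NOT gpu OR idle) forces cold = False.
Set power = False.
Set alarm = False.
Set pump = False.
All clauses satisfied.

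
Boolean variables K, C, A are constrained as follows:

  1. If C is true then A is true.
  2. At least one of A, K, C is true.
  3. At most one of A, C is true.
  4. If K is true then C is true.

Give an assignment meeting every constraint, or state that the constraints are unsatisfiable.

K=F, C=F, A=T

  (1) C=F ⇒ A: vacuous ✓
  (2) {A, K, C}: 1 true — at least one ✓
  (3) {A, C}: 1 true — at most one ✓
  (4) K=F ⇒ C: vacuous ✓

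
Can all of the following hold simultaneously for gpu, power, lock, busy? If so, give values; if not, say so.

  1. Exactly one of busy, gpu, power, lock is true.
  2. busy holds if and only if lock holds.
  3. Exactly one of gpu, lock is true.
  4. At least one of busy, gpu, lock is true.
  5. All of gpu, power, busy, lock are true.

UNSATISFIABLE

Case gpu = True:
  (1) with gpu=T forces busy = False.
  Constraint (5) is violated (busy=F) — contradiction.
Case gpu = False:
  Constraint (5) is violated (gpu=F) — contradiction.
Both cases fail — unsatisfiable.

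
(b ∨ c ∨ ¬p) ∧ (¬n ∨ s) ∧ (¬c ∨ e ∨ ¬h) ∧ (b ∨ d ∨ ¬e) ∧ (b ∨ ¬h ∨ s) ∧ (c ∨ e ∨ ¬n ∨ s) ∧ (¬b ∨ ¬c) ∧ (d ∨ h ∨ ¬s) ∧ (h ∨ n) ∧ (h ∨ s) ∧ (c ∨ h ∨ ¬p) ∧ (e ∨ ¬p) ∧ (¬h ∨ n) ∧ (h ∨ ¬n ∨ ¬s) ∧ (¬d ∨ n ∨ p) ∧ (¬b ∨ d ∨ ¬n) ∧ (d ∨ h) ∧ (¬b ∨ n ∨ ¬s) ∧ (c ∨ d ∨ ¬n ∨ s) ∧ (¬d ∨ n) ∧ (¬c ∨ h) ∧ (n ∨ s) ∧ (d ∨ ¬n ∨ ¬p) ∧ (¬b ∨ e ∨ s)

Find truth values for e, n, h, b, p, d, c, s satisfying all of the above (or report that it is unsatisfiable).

e = True, n = True, h = True, b = False, p = True, d = True, c = True, s = True

Set e = True.
Set n = True.
  then (¬n ∨ s) forces s = True.
  then (h ∨ ¬n ∨ ¬s) forces h = True.
Set b = False.
  then (b ∨ d ∨ ¬e) forces d = True.
Set p = True.
  then (b ∨ c ∨ ¬p) forces c = True.
All clauses satisfied.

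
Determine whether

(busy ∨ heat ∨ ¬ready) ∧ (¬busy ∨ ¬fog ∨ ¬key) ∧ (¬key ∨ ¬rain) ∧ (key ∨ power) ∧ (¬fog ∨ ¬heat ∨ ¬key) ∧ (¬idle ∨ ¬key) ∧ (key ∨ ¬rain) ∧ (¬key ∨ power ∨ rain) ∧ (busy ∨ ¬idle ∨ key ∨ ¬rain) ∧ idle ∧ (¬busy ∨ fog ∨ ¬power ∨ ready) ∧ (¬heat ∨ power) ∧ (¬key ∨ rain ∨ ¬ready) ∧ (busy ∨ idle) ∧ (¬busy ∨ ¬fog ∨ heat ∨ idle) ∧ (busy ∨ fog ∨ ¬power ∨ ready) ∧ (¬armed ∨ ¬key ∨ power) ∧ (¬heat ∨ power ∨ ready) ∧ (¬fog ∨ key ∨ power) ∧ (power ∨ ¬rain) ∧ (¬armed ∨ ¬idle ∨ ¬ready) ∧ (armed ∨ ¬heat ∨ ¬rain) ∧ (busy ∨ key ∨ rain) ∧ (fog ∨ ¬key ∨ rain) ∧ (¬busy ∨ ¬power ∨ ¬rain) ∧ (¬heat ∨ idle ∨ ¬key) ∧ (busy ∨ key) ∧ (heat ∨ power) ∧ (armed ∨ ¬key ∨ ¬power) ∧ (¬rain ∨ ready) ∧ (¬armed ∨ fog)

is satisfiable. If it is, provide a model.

rain = False, armed = False, fog = False, busy = True, idle = True, heat = True, key = False, ready = True, power = True

Unit clause (idle) forces idle = True.
In (¬idle ∨ ¬key) only ¬key is left, so key = False.
In (key ∨ ¬rain) only ¬rain is left, so rain = False.
In (busy ∨ key ∨ rain) only busy is left, so busy = True.
In (key ∨ power) only power is left, so power = True.
Set armed = False.
Set fog = False.
  then (¬busy ∨ fog ∨ ¬power ∨ ready) forces ready = True.
Set heat = True.
All clauses satisfied.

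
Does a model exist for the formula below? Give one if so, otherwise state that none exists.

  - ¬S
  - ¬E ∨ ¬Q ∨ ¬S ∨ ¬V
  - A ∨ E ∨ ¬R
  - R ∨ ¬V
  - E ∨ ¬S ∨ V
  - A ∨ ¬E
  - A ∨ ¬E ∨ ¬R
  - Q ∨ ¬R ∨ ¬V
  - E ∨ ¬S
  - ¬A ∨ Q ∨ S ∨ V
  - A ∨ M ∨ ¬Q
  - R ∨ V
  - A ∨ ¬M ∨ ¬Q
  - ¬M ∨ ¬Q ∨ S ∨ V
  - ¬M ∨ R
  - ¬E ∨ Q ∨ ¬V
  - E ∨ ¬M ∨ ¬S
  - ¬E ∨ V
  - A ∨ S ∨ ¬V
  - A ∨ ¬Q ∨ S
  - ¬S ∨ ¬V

S: False, R: True, E: False, Q: True, V: True, A: True, M: False

Unit clause (¬S) forces S = False.
Try R = False:
  (R ∨ ¬V) forces V = False.
  clause (R ∨ V) is falsified — backtrack.
So R = True.
Set E = False.
  then (A ∨ E ∨ ¬R) forces A = True.
Set Q = True.
Set V = True.
Set M = False.
All clauses satisfied.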